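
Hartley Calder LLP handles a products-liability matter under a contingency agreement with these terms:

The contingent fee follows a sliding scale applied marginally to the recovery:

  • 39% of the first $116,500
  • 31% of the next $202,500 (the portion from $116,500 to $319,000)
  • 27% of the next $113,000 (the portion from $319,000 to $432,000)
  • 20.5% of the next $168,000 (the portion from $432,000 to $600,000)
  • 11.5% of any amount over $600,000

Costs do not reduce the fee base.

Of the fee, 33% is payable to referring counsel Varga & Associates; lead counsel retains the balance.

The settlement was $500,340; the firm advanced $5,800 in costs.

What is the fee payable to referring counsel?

Fee base is the gross recovery, $500,340; costs are reimbursed separately.
First $116,500 at 39% = $45,435.00
Next $202,500 at 31% = $62,775.00
Next $113,000 at 27% = $30,510.00
Remaining $68,340 at 20.5% = $14,009.70
Fee: $45,435.00 + $62,775.00 + $30,510.00 + $14,009.70 = $152,729.70
Referral share: 33% of $152,729.70 = $50,400.80; lead counsel retains $152,729.70 − $50,400.80 = $102,328.90.

$50,400.80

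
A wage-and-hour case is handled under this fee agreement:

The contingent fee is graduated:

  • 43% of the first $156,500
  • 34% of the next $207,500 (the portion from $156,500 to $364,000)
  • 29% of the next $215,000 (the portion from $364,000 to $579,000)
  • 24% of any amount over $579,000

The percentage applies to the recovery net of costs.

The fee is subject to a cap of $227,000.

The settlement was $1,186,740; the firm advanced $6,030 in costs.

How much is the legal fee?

$227,000.00

Fee base (net of costs): $1,186,740 − $6,030 = $1,180,710
First $156,500 at 43% = $67,295.00
Next $207,500 at 34% = $70,550.00
Next $215,000 at 29% = $62,350.00
Remaining $601,710 at 24% = $144,410.40
Fee: $67,295.00 + $70,550.00 + $62,350.00 + $144,410.40 = $344,605.40
$344,605.40 exceeds the $227,000 cap, so the fee is capped at $227,000.00.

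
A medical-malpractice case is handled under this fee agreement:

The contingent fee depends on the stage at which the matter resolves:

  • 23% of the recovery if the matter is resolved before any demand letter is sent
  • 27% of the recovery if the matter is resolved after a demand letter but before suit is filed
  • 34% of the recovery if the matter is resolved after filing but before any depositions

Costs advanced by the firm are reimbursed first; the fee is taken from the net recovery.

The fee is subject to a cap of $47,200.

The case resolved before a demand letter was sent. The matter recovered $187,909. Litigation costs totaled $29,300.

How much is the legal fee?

Fee base (net of costs): $187,909 − $29,300 = $158,609
The matter resolved before a demand letter was sent, so the 23% rate applies.
$158,609 × 23% = $36,480.07
$36,480.07 is under the $47,200 cap.

$36,480.07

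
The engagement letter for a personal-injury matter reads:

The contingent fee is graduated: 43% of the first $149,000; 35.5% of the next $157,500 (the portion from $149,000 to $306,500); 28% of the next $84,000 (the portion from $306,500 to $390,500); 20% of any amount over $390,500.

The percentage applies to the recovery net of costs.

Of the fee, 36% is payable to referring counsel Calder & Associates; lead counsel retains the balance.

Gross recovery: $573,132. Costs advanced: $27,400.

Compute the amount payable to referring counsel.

Fee base (net of costs): $573,132 − $27,400 = $545,732
First $149,000 at 43% = $64,070.00
Next $157,500 at 35.5% = $55,912.50
Next $84,000 at 28% = $23,520.00
Remaining $155,232 at 20% = $31,046.40
Fee: $64,070.00 + $55,912.50 + $23,520.00 + $31,046.40 = $174,548.90
Referral share: 36% of $174,548.90 = $62,837.60; lead counsel retains $174,548.90 − $62,837.60 = $111,711.30.

$62,837.60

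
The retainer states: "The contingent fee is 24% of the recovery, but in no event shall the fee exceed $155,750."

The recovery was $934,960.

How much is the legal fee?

24% of $934,960 = $224,390.40
That exceeds the $155,750 cap, so the fee is capped at $155,750.

$155,750.00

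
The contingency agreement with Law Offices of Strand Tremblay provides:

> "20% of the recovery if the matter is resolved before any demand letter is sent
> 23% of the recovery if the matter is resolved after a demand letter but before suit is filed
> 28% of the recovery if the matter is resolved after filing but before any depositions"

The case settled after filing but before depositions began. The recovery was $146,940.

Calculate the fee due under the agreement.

$41,143.20

The matter settled after filing but before depositions began, so the 28% rate applies.
$146,940 × 28% = $41,143.20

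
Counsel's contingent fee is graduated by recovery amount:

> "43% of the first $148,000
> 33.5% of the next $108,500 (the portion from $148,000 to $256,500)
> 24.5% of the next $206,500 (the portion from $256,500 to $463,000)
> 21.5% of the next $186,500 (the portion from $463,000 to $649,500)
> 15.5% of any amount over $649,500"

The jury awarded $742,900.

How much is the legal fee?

$205,154.50

First $148,000 at 43% = $63,640.00
Next $108,500 at 33.5% = $36,347.50
Next $206,500 at 24.5% = $50,592.50
Next $186,500 at 21.5% = $40,097.50
Remaining $93,400 at 15.5% = $14,477.00
Fee: $63,640.00 + $36,347.50 + $50,592.50 + $40,097.50 + $14,477.00 = $205,154.50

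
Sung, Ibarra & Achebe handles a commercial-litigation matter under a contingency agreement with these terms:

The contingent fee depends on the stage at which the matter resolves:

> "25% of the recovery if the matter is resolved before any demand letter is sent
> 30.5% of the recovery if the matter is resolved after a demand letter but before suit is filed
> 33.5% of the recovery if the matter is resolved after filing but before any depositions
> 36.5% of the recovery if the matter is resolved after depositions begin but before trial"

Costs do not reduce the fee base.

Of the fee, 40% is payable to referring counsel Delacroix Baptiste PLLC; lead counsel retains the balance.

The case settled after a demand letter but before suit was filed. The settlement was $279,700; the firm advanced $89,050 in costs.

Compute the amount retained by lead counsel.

$51,185.10

Fee base is the gross recovery, $279,700; costs are reimbursed separately.
The matter settled after a demand letter but before suit was filed, so the 30.5% rate applies.
$279,700 × 30.5% = $85,308.50
Referral share: 40% of $85,308.50 = $34,123.40; lead counsel retains $85,308.50 − $34,123.40 = $51,185.10.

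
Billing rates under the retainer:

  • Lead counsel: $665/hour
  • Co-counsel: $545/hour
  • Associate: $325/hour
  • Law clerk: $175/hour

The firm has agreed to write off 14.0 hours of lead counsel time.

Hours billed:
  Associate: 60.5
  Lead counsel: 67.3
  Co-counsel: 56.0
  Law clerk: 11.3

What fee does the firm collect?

Lead counsel: 67.3 × $665 = $44,754.50
Co-counsel: 56.0 × $545 = $30,520.00
Associate: 60.5 × $325 = $19,662.50
Law clerk: 11.3 × $175 = $1,977.50
Subtotal: $96,914.50
Write-off: 14.0 × $665 = $9,310.00
Total: $96,914.50 − $9,310.00 = $87,604.50

$87,604.50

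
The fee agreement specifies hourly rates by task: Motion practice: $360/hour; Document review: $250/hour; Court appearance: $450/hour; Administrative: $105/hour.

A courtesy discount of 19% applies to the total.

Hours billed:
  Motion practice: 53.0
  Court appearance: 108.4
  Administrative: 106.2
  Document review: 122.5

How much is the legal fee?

$88,805.16

Motion practice: 53.0 × $360 = $19,080.00
Document review: 122.5 × $250 = $30,625.00
Court appearance: 108.4 × $450 = $48,780.00
Administrative: 106.2 × $105 = $11,151.00
Subtotal: $109,636.00
Less 19% discount: −$20,830.84
Total: $109,636.00 − $20,830.84 = $88,805.16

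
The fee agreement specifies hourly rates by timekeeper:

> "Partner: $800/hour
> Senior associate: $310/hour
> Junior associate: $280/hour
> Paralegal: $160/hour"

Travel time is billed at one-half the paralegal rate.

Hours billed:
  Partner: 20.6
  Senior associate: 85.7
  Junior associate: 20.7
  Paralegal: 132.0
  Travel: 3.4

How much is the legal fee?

Partner: 20.6 × $800 = $16,480.00
Senior associate: 85.7 × $310 = $26,567.00
Junior associate: 20.7 × $280 = $5,796.00
Paralegal: 132.0 × $160 = $21,120.00
Subtotal: $16,480.00 + $26,567.00 + $5,796.00 + $21,120.00 = $69,963.00
Travel: 3.4 × ($160 ÷ 2) = 3.4 × $80.00 = $272.00
Total: $69,963.00 + $272.00 = $70,235.00

$70,235.00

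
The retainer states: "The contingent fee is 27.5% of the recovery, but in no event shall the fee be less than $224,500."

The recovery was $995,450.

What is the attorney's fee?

27.5% of $995,450 = $273,748.75
That exceeds the $224,500 minimum.

$273,748.75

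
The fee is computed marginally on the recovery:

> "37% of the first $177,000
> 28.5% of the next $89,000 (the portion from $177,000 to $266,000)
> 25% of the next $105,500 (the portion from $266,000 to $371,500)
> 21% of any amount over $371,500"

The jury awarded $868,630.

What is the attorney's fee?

First $177,000 at 37% = $65,490.00
Next $89,000 at 28.5% = $25,365.00
Next $105,500 at 25% = $26,375.00
Remaining $497,130 at 21% = $104,397.30
Fee: $65,490.00 + $25,365.00 + $26,375.00 + $104,397.30 = $221,627.30

$221,627.30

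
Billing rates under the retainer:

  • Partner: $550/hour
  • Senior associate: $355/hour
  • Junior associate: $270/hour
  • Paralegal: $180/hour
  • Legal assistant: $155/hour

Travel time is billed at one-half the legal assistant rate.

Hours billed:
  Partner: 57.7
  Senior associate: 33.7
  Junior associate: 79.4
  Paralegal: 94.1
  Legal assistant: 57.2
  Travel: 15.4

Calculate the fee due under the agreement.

Partner: 57.7 × $550 = $31,735.00
Senior associate: 33.7 × $355 = $11,963.50
Junior associate: 79.4 × $270 = $21,438.00
Paralegal: 94.1 × $180 = $16,938.00
Legal assistant: 57.2 × $155 = $8,866.00
Subtotal: $31,735.00 + $11,963.50 + $21,438.00 + $16,938.00 + $8,866.00 = $90,940.50
Travel: 15.4 × ($155 ÷ 2) = 15.4 × $77.50 = $1,193.50
Total: $90,940.50 + $1,193.50 = $92,134.00

$92,134.00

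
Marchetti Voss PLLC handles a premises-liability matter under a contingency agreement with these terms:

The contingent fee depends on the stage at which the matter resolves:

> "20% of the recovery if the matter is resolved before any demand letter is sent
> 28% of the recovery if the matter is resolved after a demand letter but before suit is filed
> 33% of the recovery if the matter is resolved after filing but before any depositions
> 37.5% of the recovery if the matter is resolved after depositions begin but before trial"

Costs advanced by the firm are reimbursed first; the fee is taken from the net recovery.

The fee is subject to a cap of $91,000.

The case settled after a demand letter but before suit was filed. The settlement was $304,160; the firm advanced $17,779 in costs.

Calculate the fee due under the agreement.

Fee base (net of costs): $304,160 − $17,779 = $286,381
The matter settled after a demand letter but before suit was filed, so the 28% rate applies.
$286,381 × 28% = $80,186.68
$80,186.68 is under the $91,000 cap.

$80,186.68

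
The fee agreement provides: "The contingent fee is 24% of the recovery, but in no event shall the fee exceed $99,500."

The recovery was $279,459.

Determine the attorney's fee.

24% of $279,459 = $67,070.16
That is under the $99,500 cap.

$67,070.16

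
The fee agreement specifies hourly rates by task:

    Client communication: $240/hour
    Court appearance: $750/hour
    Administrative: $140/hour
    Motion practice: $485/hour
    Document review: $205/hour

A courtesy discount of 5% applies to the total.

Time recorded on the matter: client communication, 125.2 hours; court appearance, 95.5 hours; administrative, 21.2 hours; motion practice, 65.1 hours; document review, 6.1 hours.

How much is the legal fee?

$130,591.75

Client communication: 125.2 × $240 = $30,048.00
Court appearance: 95.5 × $750 = $71,625.00
Administrative: 21.2 × $140 = $2,968.00
Motion practice: 65.1 × $485 = $31,573.50
Document review: 6.1 × $205 = $1,250.50
Subtotal: $137,465.00
Less 5% discount: −$6,873.25
Total: $137,465.00 − $6,873.25 = $130,591.75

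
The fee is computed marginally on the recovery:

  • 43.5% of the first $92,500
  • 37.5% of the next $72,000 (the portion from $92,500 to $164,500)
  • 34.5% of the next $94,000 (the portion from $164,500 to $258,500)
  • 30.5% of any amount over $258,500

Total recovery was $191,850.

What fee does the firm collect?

First $92,500 at 43.5% = $40,237.50
Next $72,000 at 37.5% = $27,000.00
Remaining $27,350 at 34.5% = $9,435.75
Fee: $40,237.50 + $27,000.00 + $9,435.75 = $76,673.25

$76,673.25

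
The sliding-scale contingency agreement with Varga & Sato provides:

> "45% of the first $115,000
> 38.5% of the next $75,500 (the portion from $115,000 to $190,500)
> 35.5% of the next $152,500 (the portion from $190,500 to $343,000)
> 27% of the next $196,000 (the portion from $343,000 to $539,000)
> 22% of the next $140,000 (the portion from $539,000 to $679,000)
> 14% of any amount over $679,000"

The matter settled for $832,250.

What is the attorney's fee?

First $115,000 at 45% = $51,750.00
Next $75,500 at 38.5% = $29,067.50
Next $152,500 at 35.5% = $54,137.50
Next $196,000 at 27% = $52,920.00
Next $140,000 at 22% = $30,800.00
Remaining $153,250 at 14% = $21,455.00
Fee: $51,750.00 + $29,067.50 + $54,137.50 + $52,920.00 + $30,800.00 + $21,455.00 = $240,130.00

$240,130.00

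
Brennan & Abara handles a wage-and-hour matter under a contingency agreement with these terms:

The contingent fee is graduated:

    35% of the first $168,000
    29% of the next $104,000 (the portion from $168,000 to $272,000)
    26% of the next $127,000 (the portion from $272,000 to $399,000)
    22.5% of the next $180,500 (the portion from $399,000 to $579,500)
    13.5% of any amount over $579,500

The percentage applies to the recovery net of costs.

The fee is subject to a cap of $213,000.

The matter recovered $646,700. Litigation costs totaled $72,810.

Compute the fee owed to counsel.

$161,330.25

Fee base (net of costs): $646,700 − $72,810 = $573,890
First $168,000 at 35% = $58,800.00
Next $104,000 at 29% = $30,160.00
Next $127,000 at 26% = $33,020.00
Remaining $174,890 at 22.5% = $39,350.25
Fee: $58,800.00 + $30,160.00 + $33,020.00 + $39,350.25 = $161,330.25
$161,330.25 is under the $213,000 cap.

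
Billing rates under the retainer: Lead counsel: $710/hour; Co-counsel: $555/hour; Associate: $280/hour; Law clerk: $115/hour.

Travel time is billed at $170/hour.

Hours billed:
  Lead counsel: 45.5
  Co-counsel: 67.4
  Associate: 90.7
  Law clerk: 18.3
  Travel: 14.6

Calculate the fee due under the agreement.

$99,694.50

Lead counsel: 45.5 × $710 = $32,305.00
Co-counsel: 67.4 × $555 = $37,407.00
Associate: 90.7 × $280 = $25,396.00
Law clerk: 18.3 × $115 = $2,104.50
Subtotal: $32,305.00 + $37,407.00 + $25,396.00 + $2,104.50 = $97,212.50
Travel: 14.6 × $170 = $2,482.00
Total: $97,212.50 + $2,482.00 = $99,694.50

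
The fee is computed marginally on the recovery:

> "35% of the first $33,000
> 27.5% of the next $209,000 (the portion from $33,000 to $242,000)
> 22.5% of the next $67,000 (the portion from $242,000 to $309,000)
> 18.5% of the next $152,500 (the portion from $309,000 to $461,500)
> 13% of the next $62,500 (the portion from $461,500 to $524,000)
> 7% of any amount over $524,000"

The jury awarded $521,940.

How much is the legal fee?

First $33,000 at 35% = $11,550.00
Next $209,000 at 27.5% = $57,475.00
Next $67,000 at 22.5% = $15,075.00
Next $152,500 at 18.5% = $28,212.50
Remaining $60,440 at 13% = $7,857.20
Fee: $11,550.00 + $57,475.00 + $15,075.00 + $28,212.50 + $7,857.20 = $120,169.70

$120,169.70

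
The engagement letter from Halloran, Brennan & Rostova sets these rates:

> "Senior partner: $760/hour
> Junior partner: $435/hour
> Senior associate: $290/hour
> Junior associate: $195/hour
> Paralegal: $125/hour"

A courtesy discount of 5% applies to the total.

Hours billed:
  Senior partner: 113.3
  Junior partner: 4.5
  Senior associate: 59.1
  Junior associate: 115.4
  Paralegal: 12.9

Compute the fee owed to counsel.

Senior partner: 113.3 × $760 = $86,108.00
Junior partner: 4.5 × $435 = $1,957.50
Senior associate: 59.1 × $290 = $17,139.00
Junior associate: 115.4 × $195 = $22,503.00
Paralegal: 12.9 × $125 = $1,612.50
Subtotal: $129,320.00
Less 5% discount: −$6,466.00
Total: $129,320.00 − $6,466.00 = $122,854.00

$122,854.00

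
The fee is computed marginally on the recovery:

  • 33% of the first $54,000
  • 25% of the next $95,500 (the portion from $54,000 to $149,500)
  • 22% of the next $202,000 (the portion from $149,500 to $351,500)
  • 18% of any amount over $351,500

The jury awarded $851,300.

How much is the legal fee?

First $54,000 at 33% = $17,820.00
Next $95,500 at 25% = $23,875.00
Next $202,000 at 22% = $44,440.00
Remaining $499,800 at 18% = $89,964.00
Fee: $17,820.00 + $23,875.00 + $44,440.00 + $89,964.00 = $176,099.00

$176,099.00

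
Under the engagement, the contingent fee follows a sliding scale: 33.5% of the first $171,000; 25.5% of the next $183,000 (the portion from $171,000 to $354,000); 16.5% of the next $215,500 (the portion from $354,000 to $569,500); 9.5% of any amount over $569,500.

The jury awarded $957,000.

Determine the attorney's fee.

$176,320.00

First $171,000 at 33.5% = $57,285.00
Next $183,000 at 25.5% = $46,665.00
Next $215,500 at 16.5% = $35,557.50
Remaining $387,500 at 9.5% = $36,812.50
Fee: $57,285.00 + $46,665.00 + $35,557.50 + $36,812.50 = $176,320.00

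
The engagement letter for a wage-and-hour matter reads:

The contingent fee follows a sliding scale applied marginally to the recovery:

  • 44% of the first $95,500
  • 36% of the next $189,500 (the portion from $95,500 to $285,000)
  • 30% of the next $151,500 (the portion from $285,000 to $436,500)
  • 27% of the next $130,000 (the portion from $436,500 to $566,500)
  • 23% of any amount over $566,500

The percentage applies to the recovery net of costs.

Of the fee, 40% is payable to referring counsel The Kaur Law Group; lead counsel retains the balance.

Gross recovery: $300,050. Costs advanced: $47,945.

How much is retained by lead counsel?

$59,038.68

Fee base (net of costs): $300,050 − $47,945 = $252,105
First $95,500 at 44% = $42,020.00
Remaining $156,605 at 36% = $56,377.80
Fee: $42,020.00 + $56,377.80 = $98,397.80
Referral share: 40% of $98,397.80 = $39,359.12; lead counsel retains $98,397.80 − $39,359.12 = $59,038.68.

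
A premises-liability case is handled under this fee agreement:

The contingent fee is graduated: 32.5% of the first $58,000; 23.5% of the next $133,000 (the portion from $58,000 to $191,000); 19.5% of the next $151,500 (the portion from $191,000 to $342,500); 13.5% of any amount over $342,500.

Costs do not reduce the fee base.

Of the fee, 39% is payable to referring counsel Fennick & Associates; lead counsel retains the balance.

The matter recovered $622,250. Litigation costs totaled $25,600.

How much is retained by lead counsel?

Fee base is the gross recovery, $622,250; costs are reimbursed separately.
First $58,000 at 32.5% = $18,850.00
Next $133,000 at 23.5% = $31,255.00
Next $151,500 at 19.5% = $29,542.50
Remaining $279,750 at 13.5% = $37,766.25
Fee: $18,850.00 + $31,255.00 + $29,542.50 + $37,766.25 = $117,413.75
Referral share: 39% of $117,413.75 = $45,791.36; lead counsel retains $117,413.75 − $45,791.36 = $71,622.39.

$71,622.39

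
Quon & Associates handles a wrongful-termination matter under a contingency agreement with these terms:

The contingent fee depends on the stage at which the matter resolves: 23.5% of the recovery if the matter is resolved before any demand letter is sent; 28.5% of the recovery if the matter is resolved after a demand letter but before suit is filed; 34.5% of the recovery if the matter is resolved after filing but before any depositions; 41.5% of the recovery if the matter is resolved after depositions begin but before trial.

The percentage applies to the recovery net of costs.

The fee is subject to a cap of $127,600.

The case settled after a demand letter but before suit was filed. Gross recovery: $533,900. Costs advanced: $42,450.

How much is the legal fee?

$127,600.00

Fee base (net of costs): $533,900 − $42,450 = $491,450
The matter settled after a demand letter but before suit was filed, so the 28.5% rate applies.
$491,450 × 28.5% = $140,063.25
$140,063.25 exceeds the $127,600 cap, so the fee is capped at $127,600.00.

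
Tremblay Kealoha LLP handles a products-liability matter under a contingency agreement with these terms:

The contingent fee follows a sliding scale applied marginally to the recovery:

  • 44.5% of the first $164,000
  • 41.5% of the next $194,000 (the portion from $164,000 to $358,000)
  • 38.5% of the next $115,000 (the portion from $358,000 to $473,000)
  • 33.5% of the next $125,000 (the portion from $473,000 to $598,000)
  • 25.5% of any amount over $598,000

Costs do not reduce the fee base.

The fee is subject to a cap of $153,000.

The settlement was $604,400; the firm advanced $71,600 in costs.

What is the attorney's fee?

$153,000.00

Fee base is the gross recovery, $604,400; costs are reimbursed separately.
First $164,000 at 44.5% = $72,980.00
Next $194,000 at 41.5% = $80,510.00
Next $115,000 at 38.5% = $44,275.00
Next $125,000 at 33.5% = $41,875.00
Remaining $6,400 at 25.5% = $1,632.00
Fee: $72,980.00 + $80,510.00 + $44,275.00 + $41,875.00 + $1,632.00 = $241,272.00
$241,272.00 exceeds the $153,000 cap, so the fee is capped at $153,000.00.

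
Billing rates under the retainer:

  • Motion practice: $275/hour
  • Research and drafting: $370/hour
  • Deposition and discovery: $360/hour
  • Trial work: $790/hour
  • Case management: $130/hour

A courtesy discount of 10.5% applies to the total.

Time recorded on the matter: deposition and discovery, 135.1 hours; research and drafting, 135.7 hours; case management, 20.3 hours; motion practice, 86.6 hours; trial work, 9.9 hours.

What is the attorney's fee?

Motion practice: 86.6 × $275 = $23,815.00
Research and drafting: 135.7 × $370 = $50,209.00
Deposition and discovery: 135.1 × $360 = $48,636.00
Trial work: 9.9 × $790 = $7,821.00
Case management: 20.3 × $130 = $2,639.00
Subtotal: $133,120.00
Less 10.5% discount: −$13,977.60
Total: $133,120.00 − $13,977.60 = $119,142.40

$119,142.40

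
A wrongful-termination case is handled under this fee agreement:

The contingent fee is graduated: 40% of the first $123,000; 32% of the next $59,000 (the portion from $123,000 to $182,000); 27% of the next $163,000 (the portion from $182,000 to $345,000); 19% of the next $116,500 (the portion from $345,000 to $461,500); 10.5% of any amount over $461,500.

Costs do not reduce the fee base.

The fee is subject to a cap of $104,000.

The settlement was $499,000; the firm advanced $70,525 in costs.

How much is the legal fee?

$104,000.00

Fee base is the gross recovery, $499,000; costs are reimbursed separately.
First $123,000 at 40% = $49,200.00
Next $59,000 at 32% = $18,880.00
Next $163,000 at 27% = $44,010.00
Next $116,500 at 19% = $22,135.00
Remaining $37,500 at 10.5% = $3,937.50
Fee: $49,200.00 + $18,880.00 + $44,010.00 + $22,135.00 + $3,937.50 = $138,162.50
$138,162.50 exceeds the $104,000 cap, so the fee is capped at $104,000.00.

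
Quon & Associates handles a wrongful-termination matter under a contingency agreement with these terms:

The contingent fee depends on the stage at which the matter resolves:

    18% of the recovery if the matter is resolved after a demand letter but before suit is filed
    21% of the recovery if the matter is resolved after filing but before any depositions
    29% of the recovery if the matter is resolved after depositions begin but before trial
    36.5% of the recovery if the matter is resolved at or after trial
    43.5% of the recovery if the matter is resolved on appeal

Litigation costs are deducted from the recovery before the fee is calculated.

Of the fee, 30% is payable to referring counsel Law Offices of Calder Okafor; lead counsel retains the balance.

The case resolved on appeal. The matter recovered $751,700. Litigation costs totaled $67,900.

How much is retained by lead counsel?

$208,217.10

Fee base (net of costs): $751,700 − $67,900 = $683,800
The matter resolved on appeal, so the 43.5% rate applies.
$683,800 × 43.5% = $297,453.00
Referral share: 30% of $297,453.00 = $89,235.90; lead counsel retains $297,453.00 − $89,235.90 = $208,217.10.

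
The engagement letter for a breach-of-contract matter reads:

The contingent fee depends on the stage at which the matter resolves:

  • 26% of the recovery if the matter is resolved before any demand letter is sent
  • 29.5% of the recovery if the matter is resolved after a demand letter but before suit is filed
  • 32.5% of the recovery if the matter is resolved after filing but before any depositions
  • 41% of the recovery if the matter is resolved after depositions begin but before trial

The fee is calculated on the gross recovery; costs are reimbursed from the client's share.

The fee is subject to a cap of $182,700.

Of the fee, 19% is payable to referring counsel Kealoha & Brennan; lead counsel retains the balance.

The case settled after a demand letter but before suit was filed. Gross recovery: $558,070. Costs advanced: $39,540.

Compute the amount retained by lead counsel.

Fee base is the gross recovery, $558,070; costs are reimbursed separately.
The matter settled after a demand letter but before suit was filed, so the 29.5% rate applies.
$558,070 × 29.5% = $164,630.65
$164,630.65 is under the $182,700 cap.
Referral share: 19% of $164,630.65 = $31,279.82; lead counsel retains $164,630.65 − $31,279.82 = $133,350.83.

$133,350.83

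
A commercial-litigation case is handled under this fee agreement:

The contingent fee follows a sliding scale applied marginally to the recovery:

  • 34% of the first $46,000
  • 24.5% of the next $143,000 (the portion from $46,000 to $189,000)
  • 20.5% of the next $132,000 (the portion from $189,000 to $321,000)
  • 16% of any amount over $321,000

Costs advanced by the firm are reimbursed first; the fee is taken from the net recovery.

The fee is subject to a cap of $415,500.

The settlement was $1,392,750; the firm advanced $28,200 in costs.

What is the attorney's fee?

$244,703.00

Fee base (net of costs): $1,392,750 − $28,200 = $1,364,550
First $46,000 at 34% = $15,640.00
Next $143,000 at 24.5% = $35,035.00
Next $132,000 at 20.5% = $27,060.00
Remaining $1,043,550 at 16% = $166,968.00
Fee: $15,640.00 + $35,035.00 + $27,060.00 + $166,968.00 = $244,703.00
$244,703.00 is under the $415,500 cap.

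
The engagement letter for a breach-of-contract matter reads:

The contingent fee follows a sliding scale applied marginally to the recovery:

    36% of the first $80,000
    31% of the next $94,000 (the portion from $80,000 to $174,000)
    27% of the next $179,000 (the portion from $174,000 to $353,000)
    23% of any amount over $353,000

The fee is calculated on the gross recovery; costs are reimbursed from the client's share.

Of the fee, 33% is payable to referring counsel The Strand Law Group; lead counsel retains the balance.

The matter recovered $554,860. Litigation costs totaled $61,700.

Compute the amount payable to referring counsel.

$50,390.27

Fee base is the gross recovery, $554,860; costs are reimbursed separately.
First $80,000 at 36% = $28,800.00
Next $94,000 at 31% = $29,140.00
Next $179,000 at 27% = $48,330.00
Remaining $201,860 at 23% = $46,427.80
Fee: $28,800.00 + $29,140.00 + $48,330.00 + $46,427.80 = $152,697.80
Referral share: 33% of $152,697.80 = $50,390.27; lead counsel retains $152,697.80 − $50,390.27 = $102,307.53.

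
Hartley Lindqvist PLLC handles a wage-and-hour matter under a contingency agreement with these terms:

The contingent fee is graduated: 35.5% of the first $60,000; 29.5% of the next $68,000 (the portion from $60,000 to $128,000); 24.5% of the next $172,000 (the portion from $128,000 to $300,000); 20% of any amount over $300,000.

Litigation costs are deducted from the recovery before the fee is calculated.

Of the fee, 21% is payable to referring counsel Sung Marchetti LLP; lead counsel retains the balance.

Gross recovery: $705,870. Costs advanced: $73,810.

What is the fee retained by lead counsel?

Fee base (net of costs): $705,870 − $73,810 = $632,060
First $60,000 at 35.5% = $21,300.00
Next $68,000 at 29.5% = $20,060.00
Next $172,000 at 24.5% = $42,140.00
Remaining $332,060 at 20% = $66,412.00
Fee: $21,300.00 + $20,060.00 + $42,140.00 + $66,412.00 = $149,912.00
Referral share: 21% of $149,912.00 = $31,481.52; lead counsel retains $149,912.00 − $31,481.52 = $118,430.48.

$118,430.48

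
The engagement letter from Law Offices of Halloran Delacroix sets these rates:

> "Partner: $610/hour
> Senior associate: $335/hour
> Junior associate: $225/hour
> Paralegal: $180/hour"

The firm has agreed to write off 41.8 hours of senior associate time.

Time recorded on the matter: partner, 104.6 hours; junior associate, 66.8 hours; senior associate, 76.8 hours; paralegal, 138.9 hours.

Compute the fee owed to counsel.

Partner: 104.6 × $610 = $63,806.00
Senior associate: 76.8 × $335 = $25,728.00
Junior associate: 66.8 × $225 = $15,030.00
Paralegal: 138.9 × $180 = $25,002.00
Subtotal: $129,566.00
Write-off: 41.8 × $335 = $14,003.00
Total: $129,566.00 − $14,003.00 = $115,563.00

$115,563.00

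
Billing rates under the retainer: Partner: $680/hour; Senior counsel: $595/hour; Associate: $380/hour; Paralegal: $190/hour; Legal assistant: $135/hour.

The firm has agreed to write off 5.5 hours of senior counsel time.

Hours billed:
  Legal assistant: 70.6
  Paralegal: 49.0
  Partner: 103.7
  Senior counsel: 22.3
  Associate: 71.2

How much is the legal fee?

Partner: 103.7 × $680 = $70,516.00
Senior counsel: 22.3 × $595 = $13,268.50
Associate: 71.2 × $380 = $27,056.00
Paralegal: 49.0 × $190 = $9,310.00
Legal assistant: 70.6 × $135 = $9,531.00
Subtotal: $129,681.50
Write-off: 5.5 × $595 = $3,272.50
Total: $129,681.50 − $3,272.50 = $126,409.00

$126,409.00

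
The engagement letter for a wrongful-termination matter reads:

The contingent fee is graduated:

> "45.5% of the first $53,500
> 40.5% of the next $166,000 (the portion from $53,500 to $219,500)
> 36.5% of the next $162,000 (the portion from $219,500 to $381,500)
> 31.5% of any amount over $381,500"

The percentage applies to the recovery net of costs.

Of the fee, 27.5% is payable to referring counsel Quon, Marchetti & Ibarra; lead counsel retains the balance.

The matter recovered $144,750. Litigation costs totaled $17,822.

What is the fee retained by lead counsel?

$39,208.61

Fee base (net of costs): $144,750 − $17,822 = $126,928
First $53,500 at 45.5% = $24,342.50
Remaining $73,428 at 40.5% = $29,738.34
Fee: $24,342.50 + $29,738.34 = $54,080.84
Referral share: 27.5% of $54,080.84 = $14,872.23; lead counsel retains $54,080.84 − $14,872.23 = $39,208.61.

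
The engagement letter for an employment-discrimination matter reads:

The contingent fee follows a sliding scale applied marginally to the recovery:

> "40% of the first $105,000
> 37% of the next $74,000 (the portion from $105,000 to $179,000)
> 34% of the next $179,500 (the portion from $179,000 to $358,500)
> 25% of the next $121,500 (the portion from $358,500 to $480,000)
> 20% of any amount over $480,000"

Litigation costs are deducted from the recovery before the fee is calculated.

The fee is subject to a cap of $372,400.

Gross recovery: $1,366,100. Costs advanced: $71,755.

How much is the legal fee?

$323,654.00

Fee base (net of costs): $1,366,100 − $71,755 = $1,294,345
First $105,000 at 40% = $42,000.00
Next $74,000 at 37% = $27,380.00
Next $179,500 at 34% = $61,030.00
Next $121,500 at 25% = $30,375.00
Remaining $814,345 at 20% = $162,869.00
Fee: $42,000.00 + $27,380.00 + $61,030.00 + $30,375.00 + $162,869.00 = $323,654.00
$323,654.00 is under the $372,400 cap.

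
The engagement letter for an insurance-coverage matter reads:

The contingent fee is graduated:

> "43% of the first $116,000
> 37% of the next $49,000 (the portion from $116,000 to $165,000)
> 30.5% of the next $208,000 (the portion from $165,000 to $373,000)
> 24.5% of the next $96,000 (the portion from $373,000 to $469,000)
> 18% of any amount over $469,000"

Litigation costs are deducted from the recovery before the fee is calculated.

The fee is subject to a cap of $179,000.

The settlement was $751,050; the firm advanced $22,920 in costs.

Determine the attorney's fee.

$179,000.00

Fee base (net of costs): $751,050 − $22,920 = $728,130
First $116,000 at 43% = $49,880.00
Next $49,000 at 37% = $18,130.00
Next $208,000 at 30.5% = $63,440.00
Next $96,000 at 24.5% = $23,520.00
Remaining $259,130 at 18% = $46,643.40
Fee: $49,880.00 + $18,130.00 + $63,440.00 + $23,520.00 + $46,643.40 = $201,613.40
$201,613.40 exceeds the $179,000 cap, so the fee is capped at $179,000.00.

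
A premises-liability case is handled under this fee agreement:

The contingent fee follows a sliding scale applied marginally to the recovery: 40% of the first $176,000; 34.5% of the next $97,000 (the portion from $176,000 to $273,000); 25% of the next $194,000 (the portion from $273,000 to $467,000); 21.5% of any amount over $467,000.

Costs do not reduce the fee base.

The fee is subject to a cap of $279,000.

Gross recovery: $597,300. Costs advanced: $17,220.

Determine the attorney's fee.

$180,379.50

Fee base is the gross recovery, $597,300; costs are reimbursed separately.
First $176,000 at 40% = $70,400.00
Next $97,000 at 34.5% = $33,465.00
Next $194,000 at 25% = $48,500.00
Remaining $130,300 at 21.5% = $28,014.50
Fee: $70,400.00 + $33,465.00 + $48,500.00 + $28,014.50 = $180,379.50
$180,379.50 is under the $279,000 cap.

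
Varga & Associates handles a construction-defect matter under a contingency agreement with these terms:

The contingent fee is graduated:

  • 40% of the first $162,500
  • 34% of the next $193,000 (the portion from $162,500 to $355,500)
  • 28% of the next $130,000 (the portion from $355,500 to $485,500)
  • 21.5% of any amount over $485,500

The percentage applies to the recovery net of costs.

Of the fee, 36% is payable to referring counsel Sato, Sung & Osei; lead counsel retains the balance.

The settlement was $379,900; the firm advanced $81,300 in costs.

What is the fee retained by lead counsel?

Fee base (net of costs): $379,900 − $81,300 = $298,600
First $162,500 at 40% = $65,000.00
Remaining $136,100 at 34% = $46,274.00
Fee: $65,000.00 + $46,274.00 = $111,274.00
Referral share: 36% of $111,274.00 = $40,058.64; lead counsel retains $111,274.00 − $40,058.64 = $71,215.36.

$71,215.36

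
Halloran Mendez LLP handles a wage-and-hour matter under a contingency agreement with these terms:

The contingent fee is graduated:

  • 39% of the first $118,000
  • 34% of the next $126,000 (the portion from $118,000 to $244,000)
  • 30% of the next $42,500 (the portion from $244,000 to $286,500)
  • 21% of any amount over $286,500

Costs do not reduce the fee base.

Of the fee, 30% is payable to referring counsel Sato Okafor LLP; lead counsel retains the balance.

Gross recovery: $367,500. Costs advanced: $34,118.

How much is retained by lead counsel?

Fee base is the gross recovery, $367,500; costs are reimbursed separately.
First $118,000 at 39% = $46,020.00
Next $126,000 at 34% = $42,840.00
Next $42,500 at 30% = $12,750.00
Remaining $81,000 at 21% = $17,010.00
Fee: $46,020.00 + $42,840.00 + $12,750.00 + $17,010.00 = $118,620.00
Referral share: 30% of $118,620.00 = $35,586.00; lead counsel retains $118,620.00 − $35,586.00 = $83,034.00.

$83,034.00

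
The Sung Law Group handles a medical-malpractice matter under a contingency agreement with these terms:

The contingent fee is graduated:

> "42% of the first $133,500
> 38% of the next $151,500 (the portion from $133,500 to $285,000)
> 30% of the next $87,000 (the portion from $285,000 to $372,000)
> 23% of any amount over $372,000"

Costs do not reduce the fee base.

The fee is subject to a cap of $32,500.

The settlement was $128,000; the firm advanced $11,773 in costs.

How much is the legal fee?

$32,500.00

Fee base is the gross recovery, $128,000; costs are reimbursed separately.
First $128,000 at 42% = $53,760.00
$53,760.00 exceeds the $32,500 cap, so the fee is capped at $32,500.00.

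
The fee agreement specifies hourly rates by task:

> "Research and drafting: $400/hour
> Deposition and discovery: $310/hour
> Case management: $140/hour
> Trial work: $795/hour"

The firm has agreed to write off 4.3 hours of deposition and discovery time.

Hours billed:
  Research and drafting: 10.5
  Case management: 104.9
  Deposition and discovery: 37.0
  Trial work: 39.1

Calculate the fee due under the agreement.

Research and drafting: 10.5 × $400 = $4,200.00
Deposition and discovery: 37.0 × $310 = $11,470.00
Case management: 104.9 × $140 = $14,686.00
Trial work: 39.1 × $795 = $31,084.50
Subtotal: $61,440.50
Write-off: 4.3 × $310 = $1,333.00
Total: $61,440.50 − $1,333.00 = $60,107.50

$60,107.50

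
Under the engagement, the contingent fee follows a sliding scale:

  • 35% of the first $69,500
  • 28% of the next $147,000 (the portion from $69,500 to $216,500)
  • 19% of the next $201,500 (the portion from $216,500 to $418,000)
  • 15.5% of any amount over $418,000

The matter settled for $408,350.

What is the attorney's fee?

$101,936.50

First $69,500 at 35% = $24,325.00
Next $147,000 at 28% = $41,160.00
Remaining $191,850 at 19% = $36,451.50
Fee: $24,325.00 + $41,160.00 + $36,451.50 = $101,936.50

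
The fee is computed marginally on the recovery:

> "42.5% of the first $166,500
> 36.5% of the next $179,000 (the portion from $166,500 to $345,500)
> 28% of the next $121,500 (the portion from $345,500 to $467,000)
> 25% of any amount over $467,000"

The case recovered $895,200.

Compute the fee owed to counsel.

$277,167.50

First $166,500 at 42.5% = $70,762.50
Next $179,000 at 36.5% = $65,335.00
Next $121,500 at 28% = $34,020.00
Remaining $428,200 at 25% = $107,050.00
Fee: $70,762.50 + $65,335.00 + $34,020.00 + $107,050.00 = $277,167.50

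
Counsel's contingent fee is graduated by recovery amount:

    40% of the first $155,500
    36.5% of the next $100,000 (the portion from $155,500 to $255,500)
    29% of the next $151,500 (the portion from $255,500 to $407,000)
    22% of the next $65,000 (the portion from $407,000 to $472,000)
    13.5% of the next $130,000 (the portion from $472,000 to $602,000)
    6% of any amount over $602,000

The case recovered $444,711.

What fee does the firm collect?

$150,931.42

First $155,500 at 40% = $62,200.00
Next $100,000 at 36.5% = $36,500.00
Next $151,500 at 29% = $43,935.00
Remaining $37,711 at 22% = $8,296.42
Fee: $62,200.00 + $36,500.00 + $43,935.00 + $8,296.42 = $150,931.42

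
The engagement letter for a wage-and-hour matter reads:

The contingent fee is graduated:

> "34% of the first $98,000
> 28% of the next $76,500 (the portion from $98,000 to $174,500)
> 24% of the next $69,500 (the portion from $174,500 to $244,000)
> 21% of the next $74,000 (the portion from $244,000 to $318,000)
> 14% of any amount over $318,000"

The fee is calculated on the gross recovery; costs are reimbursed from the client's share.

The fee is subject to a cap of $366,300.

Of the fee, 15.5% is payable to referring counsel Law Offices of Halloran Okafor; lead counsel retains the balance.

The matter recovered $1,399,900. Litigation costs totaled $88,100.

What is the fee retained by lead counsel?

Fee base is the gross recovery, $1,399,900; costs are reimbursed separately.
First $98,000 at 34% = $33,320.00
Next $76,500 at 28% = $21,420.00
Next $69,500 at 24% = $16,680.00
Next $74,000 at 21% = $15,540.00
Remaining $1,081,900 at 14% = $151,466.00
Fee: $33,320.00 + $21,420.00 + $16,680.00 + $15,540.00 + $151,466.00 = $238,426.00
$238,426.00 is under the $366,300 cap.
Referral share: 15.5% of $238,426.00 = $36,956.03; lead counsel retains $238,426.00 − $36,956.03 = $201,469.97.

$201,469.97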